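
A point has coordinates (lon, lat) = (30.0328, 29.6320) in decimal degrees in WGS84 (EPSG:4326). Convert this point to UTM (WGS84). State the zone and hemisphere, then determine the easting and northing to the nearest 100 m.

Longitude 30.0328° lies in the 6° band [30°, 36°), giving zone 36; latitude is north of the equator, so 36N.
Zone 36 central meridian λ₀ = 6×36 − 183 = 33°; Δλ = -2.9672°.
Transverse Mercator on WGS84 with k₀ = 0.9996 gives E = 212704.355 m, N = 3281689.316 m.

Zone 36N: E 212700 m, N 3281700 m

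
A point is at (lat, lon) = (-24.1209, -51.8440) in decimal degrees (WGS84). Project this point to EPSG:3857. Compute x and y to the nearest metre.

Web Mercator is spherical with R = a = 6378137 m.
x = R·λ = 6378137 × -0.904848497 = -5771247.681 m.
y = R·ln tan(π/4 + φ/2) = 6378137 × -0.434005610 = -2768147.236 m.

x -5771248 m, y -2768147 m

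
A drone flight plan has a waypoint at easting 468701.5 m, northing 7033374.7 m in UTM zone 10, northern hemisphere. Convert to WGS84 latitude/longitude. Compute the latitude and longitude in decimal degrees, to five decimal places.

Zone 10N: λ₀ = -123°, k₀ = 0.9996, false easting 500000 m.
Meridian distance M = (N − FN)/k₀ = 7036189.2 m.
Inverse transverse Mercator on WGS84 gives φ = 63.42750044°, λ = -123.62710096°.

lat 63.42750°, lon -123.62710°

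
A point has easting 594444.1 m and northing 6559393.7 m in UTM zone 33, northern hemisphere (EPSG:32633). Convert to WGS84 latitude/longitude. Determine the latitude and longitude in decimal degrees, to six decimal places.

Zone 33N: λ₀ = 15°, k₀ = 0.9996, false easting 500000 m.
Meridian distance M = (N − FN)/k₀ = 6562018.5 m.
Inverse transverse Mercator on WGS84 gives φ = 59.16319992°, λ = 16.65180064°.

lat 59.163200°, lon 16.651801°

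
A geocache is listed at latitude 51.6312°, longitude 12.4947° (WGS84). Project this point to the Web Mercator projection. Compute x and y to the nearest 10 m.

x 1390900 m, y 6733710 m

Web Mercator is spherical with R = a = 6378137 m.
x = R·λ = 6378137 × 0.218073654 = 1390903.642 m.
y = R·ln tan(π/4 + φ/2) = 6378137 × 1.055749418 = 6733714.423 m.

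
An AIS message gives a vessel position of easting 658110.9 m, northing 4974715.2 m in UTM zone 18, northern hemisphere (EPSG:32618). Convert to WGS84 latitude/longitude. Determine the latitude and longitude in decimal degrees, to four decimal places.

lat 44.9083°, lon -72.9971°

Zone 18N: λ₀ = -75°, k₀ = 0.9996, false easting 500000 m.
Meridian distance M = (N − FN)/k₀ = 4976705.9 m.
Inverse transverse Mercator on WGS84 gives φ = 44.90830022°, λ = -72.99710006°.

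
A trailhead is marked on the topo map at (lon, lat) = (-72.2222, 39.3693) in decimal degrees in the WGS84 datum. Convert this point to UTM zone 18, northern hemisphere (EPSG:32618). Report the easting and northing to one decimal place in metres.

Zone 18 central meridian λ₀ = 6×18 − 183 = -75°; Δλ = +2.7778°.
Transverse Mercator on WGS84 with k₀ = 0.9996 gives E = 739297.697 m, N = 4361440.632 m.

E 739297.7 m, N 4361440.6 m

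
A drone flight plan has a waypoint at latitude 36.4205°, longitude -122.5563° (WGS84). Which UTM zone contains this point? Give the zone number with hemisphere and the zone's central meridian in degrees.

UTM zone = ⌊(λ + 180)/6⌋ + 1; -122.5563° ∈ [-126°, -120°) → zone 10.
Hemisphere: N (φ ≥ 0).
Central meridian λ₀ = 6×10 − 183 = -123°.

Zone 10N, central meridian -123°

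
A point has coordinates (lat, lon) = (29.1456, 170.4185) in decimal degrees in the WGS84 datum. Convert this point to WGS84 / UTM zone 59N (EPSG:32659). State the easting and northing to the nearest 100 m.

Zone 59 central meridian λ₀ = 6×59 − 183 = 171°; Δλ = -0.5815°.
Transverse Mercator on WGS84 with k₀ = 0.9996 gives E = 443440.979 m, N = 3224256.810 m.

E 443400 m, N 3224300 m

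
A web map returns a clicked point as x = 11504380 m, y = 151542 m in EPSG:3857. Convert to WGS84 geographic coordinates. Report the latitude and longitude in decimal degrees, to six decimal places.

R = 6378137 m. λ = x/R = 103.34560388°.
φ = 2·arctan(exp(y/R)) − 90° = 2·arctan(1.02404) − 90° = 1.36119688°.

lat 1.361197°, lon 103.345604°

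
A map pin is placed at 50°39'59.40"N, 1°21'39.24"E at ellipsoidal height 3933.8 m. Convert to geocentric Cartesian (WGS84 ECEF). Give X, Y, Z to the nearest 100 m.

WGS84: a = 6378137 m, e² = 0.006694380; N(φ) = a/√(1−e²sin²φ) = 6390947.550 m.
X = (N+h)·cosφ·cosλ = 4052144.910 m; Y = (N+h)·cosφ·sinλ = 96265.403 m; Z = (N(1−e²)+h)·sinφ = 4913155.583 m.

X 4052100 m, Y 96300 m, Z 4913200 m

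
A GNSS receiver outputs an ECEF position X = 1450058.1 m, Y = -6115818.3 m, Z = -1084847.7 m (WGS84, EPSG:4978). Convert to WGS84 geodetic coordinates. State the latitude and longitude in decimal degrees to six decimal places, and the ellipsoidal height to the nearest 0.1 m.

lat -9.857400°, lon -76.661500°, h 791.4 m

λ = atan2(Y, X) = -76.66149956°; p = √(X²+Y²) = 6285372.1 m.
Bowring's method on WGS84 (a = 6378137 m, b = 6356752.314 m) gives φ = -9.85740040°, h = 791.373 m.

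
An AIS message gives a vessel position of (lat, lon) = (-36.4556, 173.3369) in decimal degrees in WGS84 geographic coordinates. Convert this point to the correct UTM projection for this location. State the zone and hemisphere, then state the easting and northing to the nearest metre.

Longitude 173.3369° lies in the 6° band [168°, 174°), giving zone 59; latitude is south of the equator, so 59S.
Zone 59 central meridian λ₀ = 6×59 − 183 = 171°; Δλ = +2.3369°.
Transverse Mercator on WGS84 with k₀ = 0.9996 gives E = 709418.334 m, N = 5962978.440 m.

Zone 59S: E 709418 m, N 5962978 m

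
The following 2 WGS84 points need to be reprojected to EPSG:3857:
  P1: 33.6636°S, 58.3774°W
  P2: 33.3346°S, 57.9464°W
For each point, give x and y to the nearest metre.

P1: x -6498542 m, y -3983721 m; P2: x -6450564 m, y -3939801 m

Web Mercator: x = R·λ, y = R·ln tan(π/4+φ/2), R = 6378137 m.
P1 (-33.6636°, -58.3774°) → (-6498542.442, -3983720.674) m.
P2 (-33.3346°, -57.9464°) → (-6450563.741, -3939801.201) m.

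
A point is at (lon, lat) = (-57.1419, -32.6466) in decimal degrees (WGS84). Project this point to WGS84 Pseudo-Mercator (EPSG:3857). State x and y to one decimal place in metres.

Web Mercator is spherical with R = a = 6378137 m.
x = R·λ = 6378137 × -0.997314296 = -6361007.211 m.
y = R·ln tan(π/4 + φ/2) = 6378137 × -0.603387701 = -3848489.424 m.

x -6361007.2 m, y -3848489.4 m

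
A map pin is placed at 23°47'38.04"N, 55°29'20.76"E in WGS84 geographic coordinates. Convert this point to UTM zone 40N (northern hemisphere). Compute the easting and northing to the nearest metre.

E 346069 m, N 2632228 m

Zone 40 central meridian λ₀ = 6×40 − 183 = 57°; Δλ = -1.5109°.
Transverse Mercator on WGS84 with k₀ = 0.9996 gives E = 346068.873 m, N = 2632227.671 m.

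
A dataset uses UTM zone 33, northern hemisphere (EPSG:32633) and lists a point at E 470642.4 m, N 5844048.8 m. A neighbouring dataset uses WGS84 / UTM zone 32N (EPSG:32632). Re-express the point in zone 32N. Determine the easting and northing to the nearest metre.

UTM 33N → geographic: φ = 52.74550004°, λ = 14.56509934°.
UTM 32N (λ₀ = 9°) forward: E = 875510.164 m, N = 5858495.427 m.

E 875510 m, N 5858495 m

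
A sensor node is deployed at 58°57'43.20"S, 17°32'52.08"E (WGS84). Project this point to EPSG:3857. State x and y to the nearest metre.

Web Mercator is spherical with R = a = 6378137 m.
x = R·λ = 6378137 × 0.306266886 = 1953412.161 m.
y = R·ln tan(π/4 + φ/2) = 6378137 × -1.281279809 = -8172178.157 m.

x 1953412 m, y -8172178 m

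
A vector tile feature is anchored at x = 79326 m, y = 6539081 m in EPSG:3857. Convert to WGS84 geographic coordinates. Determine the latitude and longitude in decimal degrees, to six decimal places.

lat 50.532898°, lon 0.712598°

R = 6378137 m. λ = x/R = 0.71259758°.
φ = 2·arctan(exp(y/R)) − 90° = 2·arctan(2.78775) − 90° = 50.53289786°.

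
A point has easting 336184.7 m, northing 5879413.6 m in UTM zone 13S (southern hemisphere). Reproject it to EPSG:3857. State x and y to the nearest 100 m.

Unproject from UTM 13S (λ₀ = -105°) → φ = -37.21739972°, λ = -106.84629986°.
Web Mercator (R = 6378137 m): x = -11894075.693 m, y = -4469452.981 m.

x -11894100 m, y -4469500 m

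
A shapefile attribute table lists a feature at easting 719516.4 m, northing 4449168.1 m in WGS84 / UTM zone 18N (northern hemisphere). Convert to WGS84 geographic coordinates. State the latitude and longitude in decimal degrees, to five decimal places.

Zone 18N: λ₀ = -75°, k₀ = 0.9996, false easting 500000 m.
Meridian distance M = (N − FN)/k₀ = 4450948.5 m.
Inverse transverse Mercator on WGS84 gives φ = 40.16419976°, λ = -72.42229944°.

lat 40.16420°, lon -72.42230°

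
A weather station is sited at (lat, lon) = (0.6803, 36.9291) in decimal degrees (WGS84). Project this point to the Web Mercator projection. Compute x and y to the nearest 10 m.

Web Mercator is spherical with R = a = 6378137 m.
x = R·λ = 6378137 × 0.644534385 = 4110928.607 m.
y = R·ln tan(π/4 + φ/2) = 6378137 × 0.011873754 = 75732.429 m.

x 4110930 m, y 75730 m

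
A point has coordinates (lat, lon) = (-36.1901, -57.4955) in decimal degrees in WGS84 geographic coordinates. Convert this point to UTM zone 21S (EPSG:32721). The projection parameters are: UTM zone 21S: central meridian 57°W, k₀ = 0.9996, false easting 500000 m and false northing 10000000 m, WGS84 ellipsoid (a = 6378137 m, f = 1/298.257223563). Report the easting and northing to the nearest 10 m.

Zone 21 central meridian λ₀ = 6×21 − 183 = -57°; Δλ = -0.4955°.
Transverse Mercator on WGS84 with k₀ = 0.9996 gives E = 455449.019 m, N = 5994852.593 m.

E 455450 m, N 5994850 m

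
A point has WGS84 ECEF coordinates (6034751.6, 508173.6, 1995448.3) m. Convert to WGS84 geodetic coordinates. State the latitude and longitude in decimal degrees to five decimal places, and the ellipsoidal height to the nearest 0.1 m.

λ = atan2(Y, X) = 4.81339998°; p = √(X²+Y²) = 6056109.9 m.
Bowring's method on WGS84 (a = 6378137 m, b = 6356752.314 m) gives φ = 18.35140055°, h = 351.468 m.

lat 18.35140°, lon 4.81340°, h 351.5 m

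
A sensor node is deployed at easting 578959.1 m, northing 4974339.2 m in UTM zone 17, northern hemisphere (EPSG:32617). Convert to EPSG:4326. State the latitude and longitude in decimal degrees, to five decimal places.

lat 44.91810°, lon -79.99960°

Zone 17N: λ₀ = -81°, k₀ = 0.9996, false easting 500000 m.
Meridian distance M = (N − FN)/k₀ = 4976329.7 m.
Inverse transverse Mercator on WGS84 gives φ = 44.91810030°, λ = -79.99959982°.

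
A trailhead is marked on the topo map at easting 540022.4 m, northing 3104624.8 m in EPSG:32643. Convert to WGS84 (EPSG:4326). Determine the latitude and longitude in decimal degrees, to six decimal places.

lat 28.066400°, lon 75.407300°

Zone 43N: λ₀ = 75°, k₀ = 0.9996, false easting 500000 m.
Meridian distance M = (N − FN)/k₀ = 3105867.1 m.
Inverse transverse Mercator on WGS84 gives φ = 28.06639996°, λ = 75.40730022°.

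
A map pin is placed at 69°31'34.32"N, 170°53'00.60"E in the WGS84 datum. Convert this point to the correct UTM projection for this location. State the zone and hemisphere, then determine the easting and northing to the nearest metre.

Longitude 170.8835° lies in the 6° band [168°, 174°), giving zone 59; latitude is north of the equator, so 59N.
Zone 59 central meridian λ₀ = 6×59 − 183 = 171°; Δλ = -0.1165°.
Transverse Mercator on WGS84 with k₀ = 0.9996 gives E = 495452.251 m, N = 7713041.950 m.

Zone 59N: E 495452 m, N 7713042 m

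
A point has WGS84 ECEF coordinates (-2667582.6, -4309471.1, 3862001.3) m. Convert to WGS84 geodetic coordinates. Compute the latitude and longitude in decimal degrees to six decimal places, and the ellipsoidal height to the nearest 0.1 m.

λ = atan2(Y, X) = -121.75769971°; p = √(X²+Y²) = 5068287.5 m.
Bowring's method on WGS84 (a = 6378137 m, b = 6356752.314 m) gives φ = 37.49280039°, h = 1759.879 m.

lat 37.492800°, lon -121.757700°, h 1759.9 m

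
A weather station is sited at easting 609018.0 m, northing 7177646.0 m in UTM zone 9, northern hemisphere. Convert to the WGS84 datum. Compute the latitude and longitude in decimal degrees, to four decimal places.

lat 64.7059°, lon -126.7129°

Zone 9N: λ₀ = -129°, k₀ = 0.9996, false easting 500000 m.
Meridian distance M = (N − FN)/k₀ = 7180518.2 m.
Inverse transverse Mercator on WGS84 gives φ = 64.70590015°, λ = -126.71289901°.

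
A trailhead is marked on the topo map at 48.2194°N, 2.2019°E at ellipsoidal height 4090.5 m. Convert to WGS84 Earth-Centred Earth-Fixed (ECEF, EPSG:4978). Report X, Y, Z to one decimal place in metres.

WGS84: a = 6378137 m, e² = 0.006694380; N(φ) = a/√(1−e²sin²φ) = 6390041.715 m.
X = (N+h)·cosφ·cosλ = 4257136.920 m; Y = (N+h)·cosφ·sinλ = 163684.085 m; Z = (N(1−e²)+h)·sinφ = 4736215.731 m.

X 4257136.9 m, Y 163684.1 m, Z 4736215.7 m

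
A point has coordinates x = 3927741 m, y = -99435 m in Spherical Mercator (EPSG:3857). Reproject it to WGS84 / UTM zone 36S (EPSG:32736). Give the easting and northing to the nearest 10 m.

Web Mercator inverse (R = 6378137 m) → φ = -0.89320362°, λ = 35.28349772°.
UTM 36S forward: E = 754133.162 m, N = 9901195.106 m.

E 754130 m, N 9901200 m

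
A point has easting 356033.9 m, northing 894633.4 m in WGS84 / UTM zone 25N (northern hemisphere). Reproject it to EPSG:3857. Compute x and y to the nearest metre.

x -3818993 m, y 903740 m

Unproject from UTM 25N (λ₀ = -33°) → φ = 8.09140031°, λ = -34.30660025°.
Web Mercator (R = 6378137 m): x = -3818993.271 m, y = 903739.535 m.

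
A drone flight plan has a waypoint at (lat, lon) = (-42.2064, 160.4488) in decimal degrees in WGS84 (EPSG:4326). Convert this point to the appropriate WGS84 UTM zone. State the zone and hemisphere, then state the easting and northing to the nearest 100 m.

Zone 57S: E 619600 m, N 5326300 m

Longitude 160.4488° lies in the 6° band [156°, 162°), giving zone 57; latitude is south of the equator, so 57S.
Zone 57 central meridian λ₀ = 6×57 − 183 = 159°; Δλ = +1.4488°.
Transverse Mercator on WGS84 with k₀ = 0.9996 gives E = 619598.912 m, N = 5326291.052 m.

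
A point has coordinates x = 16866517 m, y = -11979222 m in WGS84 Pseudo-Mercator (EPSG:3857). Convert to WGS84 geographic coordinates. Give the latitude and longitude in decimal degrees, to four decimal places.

R = 6378137 m. λ = x/R = 151.51450011°.
φ = 2·arctan(exp(y/R)) − 90° = 2·arctan(0.15287) − 90° = -72.61699919°.

lat -72.6170°, lon 151.5145°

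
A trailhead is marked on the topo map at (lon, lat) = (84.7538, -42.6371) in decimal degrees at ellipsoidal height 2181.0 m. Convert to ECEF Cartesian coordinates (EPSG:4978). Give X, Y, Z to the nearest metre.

WGS84: a = 6378137 m, e² = 0.006694380; N(φ) = a/√(1−e²sin²φ) = 6387954.603 m.
X = (N+h)·cosφ·cosλ = 429834.839 m; Y = (N+h)·cosφ·sinλ = 4681266.150 m; Z = (N(1−e²)+h)·sinφ = -4299408.200 m.

X 429835 m, Y 4681266 m, Z -4299408 m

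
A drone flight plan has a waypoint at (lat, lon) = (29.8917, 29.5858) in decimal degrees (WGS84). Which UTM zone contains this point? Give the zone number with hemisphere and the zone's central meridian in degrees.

Zone 35N, central meridian 27°

UTM zone = ⌊(λ + 180)/6⌋ + 1; 29.5858° ∈ [24°, 30°) → zone 35.
Hemisphere: N (φ ≥ 0).
Central meridian λ₀ = 6×35 − 183 = 27°.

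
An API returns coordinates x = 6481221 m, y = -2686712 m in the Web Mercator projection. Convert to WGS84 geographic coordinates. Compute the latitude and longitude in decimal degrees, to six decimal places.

R = 6378137 m. λ = x/R = 58.22179884°.
φ = 2·arctan(exp(y/R)) − 90° = 2·arctan(0.65623) − 90° = -23.45149987°.

lat -23.451500°, lon 58.221799°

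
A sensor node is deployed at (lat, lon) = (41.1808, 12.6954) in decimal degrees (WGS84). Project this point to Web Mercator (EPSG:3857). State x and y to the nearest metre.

x 1413245 m, y 5039046 m

Web Mercator is spherical with R = a = 6378137 m.
x = R·λ = 6378137 × 0.221576530 = 1413245.463 m.
y = R·ln tan(π/4 + φ/2) = 6378137 × 0.790049870 = 5039046.310 m.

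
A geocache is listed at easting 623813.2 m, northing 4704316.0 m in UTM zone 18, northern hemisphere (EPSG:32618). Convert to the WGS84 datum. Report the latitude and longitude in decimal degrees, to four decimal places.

Zone 18N: λ₀ = -75°, k₀ = 0.9996, false easting 500000 m.
Meridian distance M = (N − FN)/k₀ = 4706198.5 m.
Inverse transverse Mercator on WGS84 gives φ = 42.48129990°, λ = -73.49360020°.

lat 42.4813°, lon -73.4936°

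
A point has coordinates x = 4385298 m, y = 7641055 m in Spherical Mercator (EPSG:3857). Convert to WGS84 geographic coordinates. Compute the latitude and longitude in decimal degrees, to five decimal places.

R = 6378137 m. λ = x/R = 39.39380219°.
φ = 2·arctan(exp(y/R)) − 90° = 2·arctan(3.31351) − 90° = 56.41289832°.

lat 56.41290°, lon 39.39380°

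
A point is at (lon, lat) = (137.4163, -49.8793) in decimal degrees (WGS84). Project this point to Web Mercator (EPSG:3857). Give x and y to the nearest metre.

x 15297113 m, y -6425399 m

Web Mercator is spherical with R = a = 6378137 m.
x = R·λ = 6378137 × 2.398366881 = 15297112.543 m.
y = R·ln tan(π/4 + φ/2) = 6378137 × -1.007409986 = -6425398.907 m.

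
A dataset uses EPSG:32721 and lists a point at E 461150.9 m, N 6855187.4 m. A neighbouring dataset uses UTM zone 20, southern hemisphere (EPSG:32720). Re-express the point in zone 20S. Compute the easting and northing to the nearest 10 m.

UTM 21S → geographic: φ = -28.42920026°, λ = -57.39670020°.
UTM 20S (λ₀ = -63°) forward: E = 1049213.925 m, N = 6842439.973 m.

E 1049210 m, N 6842440 m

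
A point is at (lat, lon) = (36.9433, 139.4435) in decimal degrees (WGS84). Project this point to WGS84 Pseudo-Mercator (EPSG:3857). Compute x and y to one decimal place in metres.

Web Mercator is spherical with R = a = 6378137 m.
x = R·λ = 6378137 × 2.433748196 = 15522779.414 m.
y = R·ln tan(π/4 + φ/2) = 6378137 × 0.694749342 = 4431206.483 m.

x 15522779.4 m, y 4431206.5 m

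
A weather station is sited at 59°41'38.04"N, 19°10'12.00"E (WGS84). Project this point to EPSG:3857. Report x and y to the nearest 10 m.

Web Mercator is spherical with R = a = 6378137 m.
x = R·λ = 6378137 × 0.334579618 = 2133994.639 m.
y = R·ln tan(π/4 + φ/2) = 6378137 × 1.306322074 = 8331901.154 m.

x 2133990 m, y 8331900 m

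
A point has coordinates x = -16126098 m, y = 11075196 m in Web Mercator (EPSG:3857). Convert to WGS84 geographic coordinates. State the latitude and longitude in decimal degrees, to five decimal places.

R = 6378137 m. λ = x/R = -144.86320307°.
φ = 2·arctan(exp(y/R)) − 90° = 2·arctan(5.67705) − 90° = 70.01990082°.

lat 70.01990°, lon -144.86320°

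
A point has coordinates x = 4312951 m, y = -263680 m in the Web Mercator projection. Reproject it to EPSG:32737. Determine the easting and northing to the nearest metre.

E 471526 m, N 9738260 m

Web Mercator inverse (R = 6378137 m) → φ = -2.36800331°, λ = 38.74389803°.
UTM 37S forward: E = 471526.340 m, N = 9738260.359 m.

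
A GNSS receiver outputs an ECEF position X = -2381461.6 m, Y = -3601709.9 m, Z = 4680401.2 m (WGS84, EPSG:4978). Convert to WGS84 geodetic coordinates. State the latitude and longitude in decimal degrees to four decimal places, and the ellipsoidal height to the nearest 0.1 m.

λ = atan2(Y, X) = -123.47279950°; p = √(X²+Y²) = 4317832.0 m.
Bowring's method on WGS84 (a = 6378137 m, b = 6356752.314 m) gives φ = 47.49909992°, h = 1317.111 m.

lat 47.4991°, lon -123.4728°, h 1317.1 m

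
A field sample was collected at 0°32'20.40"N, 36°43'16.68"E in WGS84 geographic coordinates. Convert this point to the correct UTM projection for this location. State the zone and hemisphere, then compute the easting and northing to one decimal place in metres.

Longitude 36.7213° lies in the 6° band [36°, 42°), giving zone 37; latitude is north of the equator, so 37N.
Zone 37 central meridian λ₀ = 6×37 − 183 = 39°; Δλ = -2.2787°.
Transverse Mercator on WGS84 with k₀ = 0.9996 gives E = 246381.580 m, N = 59623.175 m.

Zone 37N: E 246381.6 m, N 59623.2 m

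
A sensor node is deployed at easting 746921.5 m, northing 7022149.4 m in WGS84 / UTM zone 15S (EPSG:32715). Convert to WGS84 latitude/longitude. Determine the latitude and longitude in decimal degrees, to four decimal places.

lat -26.9006°, lon -90.5139°

Zone 15S: λ₀ = -93°, k₀ = 0.9996, false easting 500000 m, false northing 10000000 m.
Meridian distance M = (N − FN)/k₀ = -2979042.2 m.
Inverse transverse Mercator on WGS84 gives φ = -26.90059987°, λ = -90.51389967°.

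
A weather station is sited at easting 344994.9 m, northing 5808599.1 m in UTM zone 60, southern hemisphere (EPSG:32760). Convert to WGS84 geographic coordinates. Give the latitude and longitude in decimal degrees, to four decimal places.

Zone 60S: λ₀ = 177°, k₀ = 0.9996, false easting 500000 m, false northing 10000000 m.
Meridian distance M = (N − FN)/k₀ = -4193078.1 m.
Inverse transverse Mercator on WGS84 gives φ = -37.85689989°, λ = 175.23800007°.

lat -37.8569°, lon 175.2380°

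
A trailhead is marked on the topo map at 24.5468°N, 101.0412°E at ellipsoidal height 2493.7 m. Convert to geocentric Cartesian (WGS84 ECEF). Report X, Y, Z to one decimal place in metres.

WGS84: a = 6378137 m, e² = 0.006694380; N(φ) = a/√(1−e²sin²φ) = 6381824.736 m.
X = (N+h)·cosφ·cosλ = -1112187.412 m; Y = (N+h)·cosφ·sinλ = 5699822.975 m; Z = (N(1−e²)+h)·sinφ = 2634529.675 m.

X -1112187.4 m, Y 5699823.0 m, Z 2634529.7 m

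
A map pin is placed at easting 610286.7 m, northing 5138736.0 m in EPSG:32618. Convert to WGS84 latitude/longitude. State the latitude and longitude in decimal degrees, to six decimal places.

lat 46.393200°, lon -73.565500°

Zone 18N: λ₀ = -75°, k₀ = 0.9996, false easting 500000 m.
Meridian distance M = (N − FN)/k₀ = 5140792.3 m.
Inverse transverse Mercator on WGS84 gives φ = 46.39319994°, λ = -73.56549972°.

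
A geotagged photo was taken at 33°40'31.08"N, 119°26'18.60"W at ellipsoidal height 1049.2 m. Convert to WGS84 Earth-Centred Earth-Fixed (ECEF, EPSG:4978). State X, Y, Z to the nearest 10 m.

X -2611860 m, Y -4628040 m, Z 3517110 m

WGS84: a = 6378137 m, e² = 0.006694380; N(φ) = a/√(1−e²sin²φ) = 6384710.944 m.
X = (N+h)·cosφ·cosλ = -2611864.459 m; Y = (N+h)·cosφ·sinλ = -4628038.584 m; Z = (N(1−e²)+h)·sinφ = 3517113.182 m.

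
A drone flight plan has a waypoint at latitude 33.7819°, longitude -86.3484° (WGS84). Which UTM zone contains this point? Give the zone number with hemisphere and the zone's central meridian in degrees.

Zone 16N, central meridian -87°

UTM zone = ⌊(λ + 180)/6⌋ + 1; -86.3484° ∈ [-90°, -84°) → zone 16.
Hemisphere: N (φ ≥ 0).
Central meridian λ₀ = 6×16 − 183 = -87°.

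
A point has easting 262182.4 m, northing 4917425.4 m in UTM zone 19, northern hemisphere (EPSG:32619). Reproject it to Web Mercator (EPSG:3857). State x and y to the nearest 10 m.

x -8013320 m, y 5523050 m

Unproject from UTM 19N (λ₀ = -69°) → φ = 44.37109982°, λ = -71.98490060°.
Web Mercator (R = 6378137 m): x = -8013322.480 m, y = 5523051.492 m.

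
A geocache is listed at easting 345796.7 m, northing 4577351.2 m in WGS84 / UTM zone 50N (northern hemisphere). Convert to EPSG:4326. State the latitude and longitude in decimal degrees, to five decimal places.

lat 41.33290°, lon 115.15720°

Zone 50N: λ₀ = 117°, k₀ = 0.9996, false easting 500000 m.
Meridian distance M = (N − FN)/k₀ = 4579182.9 m.
Inverse transverse Mercator on WGS84 gives φ = 41.33289960°, λ = 115.15720053°.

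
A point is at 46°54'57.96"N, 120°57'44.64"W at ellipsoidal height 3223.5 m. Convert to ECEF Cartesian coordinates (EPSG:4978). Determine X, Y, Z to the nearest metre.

WGS84: a = 6378137 m, e² = 0.006694380; N(φ) = a/√(1−e²sin²φ) = 6389555.429 m.
X = (N+h)·cosφ·cosλ = -2246563.243 m; Y = (N+h)·cosφ·sinλ = -3744473.018 m; Z = (N(1−e²)+h)·sinφ = 4637752.982 m.

X -2246563 m, Y -3744473 m, Z 4637753 m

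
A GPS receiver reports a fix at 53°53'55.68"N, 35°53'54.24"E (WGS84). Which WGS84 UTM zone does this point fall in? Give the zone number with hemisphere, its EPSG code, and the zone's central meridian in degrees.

Zone 36N (EPSG:32636), central meridian 33°

UTM zone = ⌊(λ + 180)/6⌋ + 1; 35.8984° ∈ [30°, 36°) → zone 36.
Hemisphere: N (φ ≥ 0).
Central meridian λ₀ = 6×36 − 183 = 33°.
EPSG code: 32636.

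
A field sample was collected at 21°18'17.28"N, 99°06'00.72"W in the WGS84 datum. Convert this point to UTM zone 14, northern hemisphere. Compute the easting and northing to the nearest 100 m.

E 489600 m, N 2355900 m

Zone 14 central meridian λ₀ = 6×14 − 183 = -99°; Δλ = -0.1002°.
Transverse Mercator on WGS84 with k₀ = 0.9996 gives E = 489607.617 m, N = 2355884.597 m.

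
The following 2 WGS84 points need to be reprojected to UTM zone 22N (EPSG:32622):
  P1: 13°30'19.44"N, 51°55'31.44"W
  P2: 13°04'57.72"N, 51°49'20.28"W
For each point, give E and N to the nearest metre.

P1: E 399851 m, N 1493216 m; P2: E 410856 m, N 1446426 m

UTM zone 22N: λ₀ = -51°, k₀ = 0.9996.
P1 (13.5054°, -51.9254°) → (399851.402, 1493215.992) m.
P2 (13.0827°, -51.8223°) → (410855.521, 1446426.039) m.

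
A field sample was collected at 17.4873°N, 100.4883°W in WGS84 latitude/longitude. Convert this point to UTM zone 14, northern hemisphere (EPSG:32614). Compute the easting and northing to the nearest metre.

E 341981 m, N 1934081 m

Zone 14 central meridian λ₀ = 6×14 − 183 = -99°; Δλ = -1.4883°.
Transverse Mercator on WGS84 with k₀ = 0.9996 gives E = 341980.975 m, N = 1934080.705 m.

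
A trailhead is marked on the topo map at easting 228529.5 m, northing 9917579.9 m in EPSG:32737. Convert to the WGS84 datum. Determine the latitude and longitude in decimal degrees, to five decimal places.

Zone 37S: λ₀ = 39°, k₀ = 0.9996, false easting 500000 m, false northing 10000000 m.
Meridian distance M = (N − FN)/k₀ = -82453.1 m.
Inverse transverse Mercator on WGS84 gives φ = -0.74500003°, λ = 36.56090004°.

lat -0.74500°, lon 36.56090°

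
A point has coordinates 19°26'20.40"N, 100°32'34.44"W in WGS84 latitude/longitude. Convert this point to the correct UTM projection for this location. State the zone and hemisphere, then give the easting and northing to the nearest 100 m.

Longitude -100.5429° lies in the 6° band [-102°, -96°), giving zone 14; latitude is north of the equator, so 14N.
Zone 14 central meridian λ₀ = 6×14 − 183 = -99°; Δλ = -1.5429°.
Transverse Mercator on WGS84 with k₀ = 0.9996 gives E = 338025.199 m, N = 2150128.920 m.

Zone 14N: E 338000 m, N 2150100 m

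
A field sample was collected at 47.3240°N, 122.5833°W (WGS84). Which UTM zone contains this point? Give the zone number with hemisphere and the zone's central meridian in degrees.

UTM zone = ⌊(λ + 180)/6⌋ + 1; -122.5833° ∈ [-126°, -120°) → zone 10.
Hemisphere: N (φ ≥ 0).
Central meridian λ₀ = 6×10 − 183 = -123°.

Zone 10N, central meridian -123°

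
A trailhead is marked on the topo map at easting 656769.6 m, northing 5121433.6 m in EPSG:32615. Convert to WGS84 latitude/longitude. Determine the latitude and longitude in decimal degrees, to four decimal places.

lat 46.2284°, lon -90.9670°

Zone 15N: λ₀ = -93°, k₀ = 0.9996, false easting 500000 m.
Meridian distance M = (N − FN)/k₀ = 5123483.0 m.
Inverse transverse Mercator on WGS84 gives φ = 46.22839997°, λ = -90.96699938°.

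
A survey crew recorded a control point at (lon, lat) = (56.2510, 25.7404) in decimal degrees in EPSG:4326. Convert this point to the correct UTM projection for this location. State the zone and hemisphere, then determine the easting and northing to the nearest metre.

Zone 40N: E 424877 m, N 2847149 m

Longitude 56.2510° lies in the 6° band [54°, 60°), giving zone 40; latitude is north of the equator, so 40N.
Zone 40 central meridian λ₀ = 6×40 − 183 = 57°; Δλ = -0.7490°.
Transverse Mercator on WGS84 with k₀ = 0.9996 gives E = 424876.504 m, N = 2847148.553 m.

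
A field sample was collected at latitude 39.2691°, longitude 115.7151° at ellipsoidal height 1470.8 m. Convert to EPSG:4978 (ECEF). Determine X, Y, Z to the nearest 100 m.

X -2145900 m, Y 4455800 m, Z 4016400 m

WGS84: a = 6378137 m, e² = 0.006694380; N(φ) = a/√(1−e²sin²φ) = 6386707.500 m.
X = (N+h)·cosφ·cosλ = -2145883.359 m; Y = (N+h)·cosφ·sinλ = 4455810.716 m; Z = (N(1−e²)+h)·sinφ = 4016420.951 m.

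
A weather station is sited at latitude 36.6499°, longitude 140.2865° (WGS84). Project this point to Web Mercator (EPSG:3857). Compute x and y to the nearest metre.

Web Mercator is spherical with R = a = 6378137 m.
x = R·λ = 6378137 × 2.448461321 = 15616621.745 m.
y = R·ln tan(π/4 + φ/2) = 6378137 × 0.688354462 = 4390419.065 m.

x 15616622 m, y 4390419 m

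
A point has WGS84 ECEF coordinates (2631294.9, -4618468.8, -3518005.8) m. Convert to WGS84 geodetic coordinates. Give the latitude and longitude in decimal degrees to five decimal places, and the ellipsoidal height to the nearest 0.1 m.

lat -33.67570°, lon -60.32840°, h 2592.4 m

λ = atan2(Y, X) = -60.32840002°; p = √(X²+Y²) = 5315446.1 m.
Bowring's method on WGS84 (a = 6378137 m, b = 6356752.314 m) gives φ = -33.67569980°, h = 2592.432 m.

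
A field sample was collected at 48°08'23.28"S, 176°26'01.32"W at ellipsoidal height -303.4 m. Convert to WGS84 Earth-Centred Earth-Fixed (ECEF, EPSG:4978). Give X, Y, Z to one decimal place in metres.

WGS84: a = 6378137 m, e² = 0.006694380; N(φ) = a/√(1−e²sin²φ) = 6390012.072 m.
X = (N+h)·cosφ·cosλ = -4255693.582 m; Y = (N+h)·cosφ·sinλ = -265232.634 m; Z = (N(1−e²)+h)·sinφ = -4727037.628 m.

X -4255693.6 m, Y -265232.6 m, Z -4727037.6 m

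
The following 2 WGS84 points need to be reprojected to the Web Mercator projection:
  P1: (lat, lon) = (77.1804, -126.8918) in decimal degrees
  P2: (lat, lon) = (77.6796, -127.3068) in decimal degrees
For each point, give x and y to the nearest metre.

P1: x -14125531 m, y 13943978 m; P2: x -14171728 m, y 14199354 m

Web Mercator: x = R·λ, y = R·ln tan(π/4+φ/2), R = 6378137 m.
P1 (77.1804°, -126.8918°) → (-14125530.562, 13943978.017) m.
P2 (77.6796°, -127.3068°) → (-14171728.151, 14199353.517) m.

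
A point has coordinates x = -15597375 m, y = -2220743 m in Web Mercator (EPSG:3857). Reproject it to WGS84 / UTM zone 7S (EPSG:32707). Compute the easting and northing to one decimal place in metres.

Web Mercator inverse (R = 6378137 m) → φ = -19.55800158°, λ = -140.11360355°.
UTM 7S forward: E = 592980.651 m, N = 7837188.246 m.

E 592980.7 m, N 7837188.2 m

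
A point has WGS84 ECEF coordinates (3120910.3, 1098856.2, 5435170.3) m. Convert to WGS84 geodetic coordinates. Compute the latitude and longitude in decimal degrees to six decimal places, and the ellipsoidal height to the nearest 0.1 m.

λ = atan2(Y, X) = 19.39689976°; p = √(X²+Y²) = 3308710.6 m.
Bowring's method on WGS84 (a = 6378137 m, b = 6356752.314 m) gives φ = 58.83930024°, h = 555.405 m.

lat 58.839300°, lon 19.396900°, h 555.4 m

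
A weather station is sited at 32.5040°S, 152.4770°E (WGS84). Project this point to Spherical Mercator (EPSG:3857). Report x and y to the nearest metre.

Web Mercator is spherical with R = a = 6378137 m.
x = R·λ = 6378137 × 2.661225684 = 16973661.998 m.
y = R·ln tan(π/4 + φ/2) = 6378137 × -0.600434235 = -3829651.810 m.

x 16973662 m, y -3829652 m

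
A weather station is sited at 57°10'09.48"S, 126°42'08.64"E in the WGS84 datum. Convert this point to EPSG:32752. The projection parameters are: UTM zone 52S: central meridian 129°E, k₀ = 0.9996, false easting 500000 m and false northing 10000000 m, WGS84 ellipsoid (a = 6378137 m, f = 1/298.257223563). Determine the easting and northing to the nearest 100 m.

E 361100 m, N 3661400 m

Zone 52 central meridian λ₀ = 6×52 − 183 = 129°; Δλ = -2.2976°.
Transverse Mercator on WGS84 with k₀ = 0.9996 gives E = 361075.433 m, N = 3661427.061 m.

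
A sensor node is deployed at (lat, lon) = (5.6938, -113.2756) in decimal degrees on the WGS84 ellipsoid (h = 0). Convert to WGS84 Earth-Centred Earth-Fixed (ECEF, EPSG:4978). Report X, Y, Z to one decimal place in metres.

WGS84: a = 6378137 m, e² = 0.006694380; N(φ) = a/√(1−e²sin²φ) = 6378347.148 m.
X = (N+h)·cosφ·cosλ = -2507996.513 m; Y = (N+h)·cosφ·sinλ = -5830336.057 m; Z = (N(1−e²)+h)·sinφ = 628572.784 m.

X -2507996.5 m, Y -5830336.1 m, Z 628572.8 m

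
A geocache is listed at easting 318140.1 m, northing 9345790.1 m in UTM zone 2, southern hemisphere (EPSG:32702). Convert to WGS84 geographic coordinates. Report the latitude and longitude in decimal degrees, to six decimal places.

Zone 2S: λ₀ = -171°, k₀ = 0.9996, false easting 500000 m, false northing 10000000 m.
Meridian distance M = (N − FN)/k₀ = -654471.7 m.
Inverse transverse Mercator on WGS84 gives φ = -5.91619970°, λ = -172.64280026°.

lat -5.916200°, lon -172.642800°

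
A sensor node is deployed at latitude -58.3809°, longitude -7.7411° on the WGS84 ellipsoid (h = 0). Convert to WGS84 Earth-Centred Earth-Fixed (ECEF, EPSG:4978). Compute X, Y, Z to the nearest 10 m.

WGS84: a = 6378137 m, e² = 0.006694380; N(φ) = a/√(1−e²sin²φ) = 6393674.512 m.
X = (N+h)·cosφ·cosλ = 3321463.067 m; Y = (N+h)·cosφ·sinλ = -451505.803 m; Z = (N(1−e²)+h)·sinφ = -5408099.802 m.

X 3321460 m, Y -451510 m, Z -5408100 m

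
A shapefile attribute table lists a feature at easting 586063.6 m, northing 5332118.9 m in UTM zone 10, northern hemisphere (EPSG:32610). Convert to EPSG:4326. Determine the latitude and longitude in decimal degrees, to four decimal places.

lat 48.1365°, lon -121.8432°

Zone 10N: λ₀ = -123°, k₀ = 0.9996, false easting 500000 m.
Meridian distance M = (N − FN)/k₀ = 5334252.6 m.
Inverse transverse Mercator on WGS84 gives φ = 48.13650008°, λ = -121.84319956°.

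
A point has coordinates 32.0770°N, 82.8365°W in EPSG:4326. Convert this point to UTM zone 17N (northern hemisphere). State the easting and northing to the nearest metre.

Zone 17 central meridian λ₀ = 6×17 − 183 = -81°; Δλ = -1.8365°.
Transverse Mercator on WGS84 with k₀ = 0.9996 gives E = 326664.845 m, N = 3550446.181 m.

E 326665 m, N 3550446 m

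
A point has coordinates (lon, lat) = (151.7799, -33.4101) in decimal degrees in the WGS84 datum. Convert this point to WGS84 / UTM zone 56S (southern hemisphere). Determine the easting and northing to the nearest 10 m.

Zone 56 central meridian λ₀ = 6×56 − 183 = 153°; Δλ = -1.2201°.
Transverse Mercator on WGS84 with k₀ = 0.9996 gives E = 386550.144 m, N = 6302582.644 m.

E 386550 m, N 6302580 m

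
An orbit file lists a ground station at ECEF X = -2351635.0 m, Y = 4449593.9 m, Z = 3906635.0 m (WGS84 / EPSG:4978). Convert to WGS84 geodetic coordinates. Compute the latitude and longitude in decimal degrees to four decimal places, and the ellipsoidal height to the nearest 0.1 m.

lat 38.0064°, lon 117.8567°, h 1025.2 m

λ = atan2(Y, X) = 117.85669961°; p = √(X²+Y²) = 5032799.7 m.
Bowring's method on WGS84 (a = 6378137 m, b = 6356752.314 m) gives φ = 38.00640010°, h = 1025.192 m.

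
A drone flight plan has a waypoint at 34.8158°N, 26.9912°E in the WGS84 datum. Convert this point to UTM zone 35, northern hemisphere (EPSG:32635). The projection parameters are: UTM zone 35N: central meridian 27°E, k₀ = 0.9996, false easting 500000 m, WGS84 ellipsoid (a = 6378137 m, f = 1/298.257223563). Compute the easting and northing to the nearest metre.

E 499195 m, N 3852616 m

Zone 35 central meridian λ₀ = 6×35 − 183 = 27°; Δλ = -0.0088°.
Transverse Mercator on WGS84 with k₀ = 0.9996 gives E = 499195.190 m, N = 3852616.330 m.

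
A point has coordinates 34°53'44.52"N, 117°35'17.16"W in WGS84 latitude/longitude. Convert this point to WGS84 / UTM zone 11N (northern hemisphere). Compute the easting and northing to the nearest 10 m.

E 446270 m, N 3861630 m

Zone 11 central meridian λ₀ = 6×11 − 183 = -117°; Δλ = -0.5881°.
Transverse Mercator on WGS84 with k₀ = 0.9996 gives E = 446266.567 m, N = 3861634.456 m.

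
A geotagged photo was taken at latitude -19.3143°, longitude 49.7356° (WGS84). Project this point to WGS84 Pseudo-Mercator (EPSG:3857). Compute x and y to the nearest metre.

Web Mercator is spherical with R = a = 6378137 m.
x = R·λ = 6378137 × 0.868049975 = 5536541.666 m.
y = R·ln tan(π/4 + φ/2) = 6378137 × -0.343670075 = -2191974.824 m.

x 5536542 m, y -2191975 m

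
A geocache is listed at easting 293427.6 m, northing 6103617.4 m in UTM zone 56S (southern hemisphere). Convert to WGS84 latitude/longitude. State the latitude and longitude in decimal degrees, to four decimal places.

lat -35.1892°, lon 150.7312°

Zone 56S: λ₀ = 153°, k₀ = 0.9996, false easting 500000 m, false northing 10000000 m.
Meridian distance M = (N − FN)/k₀ = -3897941.8 m.
Inverse transverse Mercator on WGS84 gives φ = -35.18919984°, λ = 150.73119958°.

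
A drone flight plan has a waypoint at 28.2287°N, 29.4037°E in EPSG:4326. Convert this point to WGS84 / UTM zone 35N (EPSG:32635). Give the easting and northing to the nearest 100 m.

E 735900 m, N 3124900 m

Zone 35 central meridian λ₀ = 6×35 − 183 = 27°; Δλ = +2.4037°.
Transverse Mercator on WGS84 with k₀ = 0.9996 gives E = 735875.504 m, N = 3124878.212 m.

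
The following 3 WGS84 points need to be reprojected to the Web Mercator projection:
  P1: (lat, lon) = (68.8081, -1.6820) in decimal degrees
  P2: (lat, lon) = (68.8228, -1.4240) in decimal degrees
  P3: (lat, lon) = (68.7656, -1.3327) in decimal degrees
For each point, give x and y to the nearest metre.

Web Mercator: x = R·λ, y = R·ln tan(π/4+φ/2), R = 6378137 m.
P1 (68.8081°, -1.6820°) → (-187239.384, 10691435.262) m.
P2 (68.8228°, -1.4240°) → (-158518.955, 10695963.536) m.
P3 (68.7656°, -1.3327°) → (-148355.485, 10678360.149) m.

P1: x -187239 m, y 10691435 m; P2: x -158519 m, y 10695964 m; P3: x -148355 m, y 10678360 m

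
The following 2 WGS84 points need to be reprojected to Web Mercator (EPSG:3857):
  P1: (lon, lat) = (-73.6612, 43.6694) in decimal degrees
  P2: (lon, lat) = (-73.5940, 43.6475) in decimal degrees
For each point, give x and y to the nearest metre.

P1: x -8199927 m, y 5414423 m; P2: x -8192447 m, y 5411053 m

Web Mercator: x = R·λ, y = R·ln tan(π/4+φ/2), R = 6378137 m.
P1 (43.6694°, -73.6612°) → (-8199927.275, 5414422.800) m.
P2 (43.6475°, -73.5940°) → (-8192446.605, 5411053.063) m.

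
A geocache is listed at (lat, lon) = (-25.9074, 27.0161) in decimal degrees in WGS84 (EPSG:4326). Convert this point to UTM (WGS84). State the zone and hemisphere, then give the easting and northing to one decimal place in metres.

Zone 35S: E 501612.5 m, N 7134570.9 m

Longitude 27.0161° lies in the 6° band [24°, 30°), giving zone 35; latitude is south of the equator, so 35S.
Zone 35 central meridian λ₀ = 6×35 − 183 = 27°; Δλ = +0.0161°.
Transverse Mercator on WGS84 with k₀ = 0.9996 gives E = 501612.512 m, N = 7134570.861 m.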